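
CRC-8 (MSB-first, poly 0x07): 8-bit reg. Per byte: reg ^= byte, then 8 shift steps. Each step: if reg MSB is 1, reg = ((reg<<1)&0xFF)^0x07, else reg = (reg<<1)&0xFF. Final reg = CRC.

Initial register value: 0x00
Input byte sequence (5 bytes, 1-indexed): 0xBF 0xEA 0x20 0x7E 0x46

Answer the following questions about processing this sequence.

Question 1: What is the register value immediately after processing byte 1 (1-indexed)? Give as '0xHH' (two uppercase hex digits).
Answer: 0x34

Derivation:
After byte 1 (0xBF): reg=0x34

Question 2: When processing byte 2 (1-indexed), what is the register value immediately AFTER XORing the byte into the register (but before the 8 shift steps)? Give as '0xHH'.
Answer: 0xDE

Derivation:
Register before byte 2: 0x34
Byte 2: 0xEA
0x34 XOR 0xEA = 0xDE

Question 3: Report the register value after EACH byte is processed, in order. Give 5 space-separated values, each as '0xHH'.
0x34 0x14 0x8C 0xD0 0xEB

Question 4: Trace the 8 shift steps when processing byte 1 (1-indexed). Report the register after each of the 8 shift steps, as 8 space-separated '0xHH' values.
Answer: 0x79 0xF2 0xE3 0xC1 0x85 0x0D 0x1A 0x34

Derivation:
Register before byte 1: 0x00
After XOR with byte 0xBF: 0xBF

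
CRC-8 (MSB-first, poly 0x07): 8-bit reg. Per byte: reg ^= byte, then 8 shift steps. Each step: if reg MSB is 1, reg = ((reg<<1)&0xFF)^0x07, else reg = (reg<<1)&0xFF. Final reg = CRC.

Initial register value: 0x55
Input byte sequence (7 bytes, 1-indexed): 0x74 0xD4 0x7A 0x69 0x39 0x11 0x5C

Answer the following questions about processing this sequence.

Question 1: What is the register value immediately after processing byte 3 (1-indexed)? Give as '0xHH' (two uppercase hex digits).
Answer: 0xA7

Derivation:
After byte 1 (0x74): reg=0xE7
After byte 2 (0xD4): reg=0x99
After byte 3 (0x7A): reg=0xA7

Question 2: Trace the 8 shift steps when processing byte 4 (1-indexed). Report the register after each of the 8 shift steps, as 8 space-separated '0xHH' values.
After byte 1 (0x74): reg=0xE7
After byte 2 (0xD4): reg=0x99
After byte 3 (0x7A): reg=0xA7
Register before byte 4: 0xA7
After XOR with byte 0x69: 0xCE

Answer: 0x9B 0x31 0x62 0xC4 0x8F 0x19 0x32 0x64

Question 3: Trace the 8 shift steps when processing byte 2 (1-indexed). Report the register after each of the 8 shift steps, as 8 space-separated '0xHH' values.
Answer: 0x66 0xCC 0x9F 0x39 0x72 0xE4 0xCF 0x99

Derivation:
After byte 1 (0x74): reg=0xE7
Register before byte 2: 0xE7
After XOR with byte 0xD4: 0x33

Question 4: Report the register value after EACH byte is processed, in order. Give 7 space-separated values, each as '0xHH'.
0xE7 0x99 0xA7 0x64 0x94 0x92 0x64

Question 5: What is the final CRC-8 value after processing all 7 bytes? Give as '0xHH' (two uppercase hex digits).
Answer: 0x64

Derivation:
After byte 1 (0x74): reg=0xE7
After byte 2 (0xD4): reg=0x99
After byte 3 (0x7A): reg=0xA7
After byte 4 (0x69): reg=0x64
After byte 5 (0x39): reg=0x94
After byte 6 (0x11): reg=0x92
After byte 7 (0x5C): reg=0x64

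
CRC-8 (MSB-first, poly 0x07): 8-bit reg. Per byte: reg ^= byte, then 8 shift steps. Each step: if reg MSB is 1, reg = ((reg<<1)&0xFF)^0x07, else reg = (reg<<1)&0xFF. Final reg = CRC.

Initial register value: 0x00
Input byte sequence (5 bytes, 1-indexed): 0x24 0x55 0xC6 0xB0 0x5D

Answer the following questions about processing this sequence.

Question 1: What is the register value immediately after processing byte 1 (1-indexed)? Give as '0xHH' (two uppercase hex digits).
Answer: 0xFC

Derivation:
After byte 1 (0x24): reg=0xFC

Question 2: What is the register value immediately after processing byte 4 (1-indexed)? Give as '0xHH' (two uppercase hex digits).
Answer: 0xF8

Derivation:
After byte 1 (0x24): reg=0xFC
After byte 2 (0x55): reg=0x56
After byte 3 (0xC6): reg=0xF9
After byte 4 (0xB0): reg=0xF8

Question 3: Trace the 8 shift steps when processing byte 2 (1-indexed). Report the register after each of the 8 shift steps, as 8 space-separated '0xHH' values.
Answer: 0x55 0xAA 0x53 0xA6 0x4B 0x96 0x2B 0x56

Derivation:
After byte 1 (0x24): reg=0xFC
Register before byte 2: 0xFC
After XOR with byte 0x55: 0xA9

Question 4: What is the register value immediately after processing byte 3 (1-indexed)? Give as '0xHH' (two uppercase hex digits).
Answer: 0xF9

Derivation:
After byte 1 (0x24): reg=0xFC
After byte 2 (0x55): reg=0x56
After byte 3 (0xC6): reg=0xF9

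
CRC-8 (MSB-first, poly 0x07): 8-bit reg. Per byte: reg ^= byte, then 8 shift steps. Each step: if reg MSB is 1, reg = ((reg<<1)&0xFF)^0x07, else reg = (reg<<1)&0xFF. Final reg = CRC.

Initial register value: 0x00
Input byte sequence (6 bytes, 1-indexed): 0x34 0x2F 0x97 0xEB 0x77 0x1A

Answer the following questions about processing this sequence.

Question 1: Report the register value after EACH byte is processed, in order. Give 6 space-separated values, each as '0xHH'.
0x8C 0x60 0xCB 0xE0 0xEC 0xCC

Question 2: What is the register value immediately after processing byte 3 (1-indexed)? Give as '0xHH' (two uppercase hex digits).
Answer: 0xCB

Derivation:
After byte 1 (0x34): reg=0x8C
After byte 2 (0x2F): reg=0x60
After byte 3 (0x97): reg=0xCB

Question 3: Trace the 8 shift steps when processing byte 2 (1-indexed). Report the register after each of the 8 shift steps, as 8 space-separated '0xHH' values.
After byte 1 (0x34): reg=0x8C
Register before byte 2: 0x8C
After XOR with byte 0x2F: 0xA3

Answer: 0x41 0x82 0x03 0x06 0x0C 0x18 0x30 0x60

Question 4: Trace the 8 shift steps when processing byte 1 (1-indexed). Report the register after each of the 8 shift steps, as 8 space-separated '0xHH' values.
Register before byte 1: 0x00
After XOR with byte 0x34: 0x34

Answer: 0x68 0xD0 0xA7 0x49 0x92 0x23 0x46 0x8C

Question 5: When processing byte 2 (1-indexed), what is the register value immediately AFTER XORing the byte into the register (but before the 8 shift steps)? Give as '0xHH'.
Register before byte 2: 0x8C
Byte 2: 0x2F
0x8C XOR 0x2F = 0xA3

Answer: 0xA3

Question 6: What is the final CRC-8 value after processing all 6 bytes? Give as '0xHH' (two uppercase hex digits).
After byte 1 (0x34): reg=0x8C
After byte 2 (0x2F): reg=0x60
After byte 3 (0x97): reg=0xCB
After byte 4 (0xEB): reg=0xE0
After byte 5 (0x77): reg=0xEC
After byte 6 (0x1A): reg=0xCC

Answer: 0xCC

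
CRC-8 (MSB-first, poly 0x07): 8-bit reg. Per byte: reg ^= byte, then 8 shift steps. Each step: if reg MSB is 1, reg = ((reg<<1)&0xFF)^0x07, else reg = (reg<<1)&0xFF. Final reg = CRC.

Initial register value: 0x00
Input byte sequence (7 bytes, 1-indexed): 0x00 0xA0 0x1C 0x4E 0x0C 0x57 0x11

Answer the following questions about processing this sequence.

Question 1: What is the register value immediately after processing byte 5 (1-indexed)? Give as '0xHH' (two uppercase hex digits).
After byte 1 (0x00): reg=0x00
After byte 2 (0xA0): reg=0x69
After byte 3 (0x1C): reg=0x4C
After byte 4 (0x4E): reg=0x0E
After byte 5 (0x0C): reg=0x0E

Answer: 0x0E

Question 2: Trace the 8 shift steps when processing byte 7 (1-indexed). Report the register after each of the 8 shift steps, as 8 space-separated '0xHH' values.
After byte 1 (0x00): reg=0x00
After byte 2 (0xA0): reg=0x69
After byte 3 (0x1C): reg=0x4C
After byte 4 (0x4E): reg=0x0E
After byte 5 (0x0C): reg=0x0E
After byte 6 (0x57): reg=0x88
Register before byte 7: 0x88
After XOR with byte 0x11: 0x99

Answer: 0x35 0x6A 0xD4 0xAF 0x59 0xB2 0x63 0xC6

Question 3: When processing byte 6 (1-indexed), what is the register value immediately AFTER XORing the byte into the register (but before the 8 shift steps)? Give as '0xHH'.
Register before byte 6: 0x0E
Byte 6: 0x57
0x0E XOR 0x57 = 0x59

Answer: 0x59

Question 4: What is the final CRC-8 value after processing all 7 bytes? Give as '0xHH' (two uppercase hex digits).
After byte 1 (0x00): reg=0x00
After byte 2 (0xA0): reg=0x69
After byte 3 (0x1C): reg=0x4C
After byte 4 (0x4E): reg=0x0E
After byte 5 (0x0C): reg=0x0E
After byte 6 (0x57): reg=0x88
After byte 7 (0x11): reg=0xC6

Answer: 0xC6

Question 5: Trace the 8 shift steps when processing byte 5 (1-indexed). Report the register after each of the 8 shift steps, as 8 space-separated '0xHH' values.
After byte 1 (0x00): reg=0x00
After byte 2 (0xA0): reg=0x69
After byte 3 (0x1C): reg=0x4C
After byte 4 (0x4E): reg=0x0E
Register before byte 5: 0x0E
After XOR with byte 0x0C: 0x02

Answer: 0x04 0x08 0x10 0x20 0x40 0x80 0x07 0x0E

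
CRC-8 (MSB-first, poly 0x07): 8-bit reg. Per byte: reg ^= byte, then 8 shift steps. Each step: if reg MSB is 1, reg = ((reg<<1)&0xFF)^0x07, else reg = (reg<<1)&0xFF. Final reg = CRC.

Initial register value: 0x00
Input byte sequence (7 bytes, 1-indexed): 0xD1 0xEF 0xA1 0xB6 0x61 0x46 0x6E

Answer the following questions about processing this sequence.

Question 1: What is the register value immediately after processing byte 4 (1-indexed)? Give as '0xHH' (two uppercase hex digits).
Answer: 0x54

Derivation:
After byte 1 (0xD1): reg=0x39
After byte 2 (0xEF): reg=0x2C
After byte 3 (0xA1): reg=0xAA
After byte 4 (0xB6): reg=0x54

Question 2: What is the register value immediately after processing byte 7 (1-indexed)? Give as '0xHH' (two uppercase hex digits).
Answer: 0x09

Derivation:
After byte 1 (0xD1): reg=0x39
After byte 2 (0xEF): reg=0x2C
After byte 3 (0xA1): reg=0xAA
After byte 4 (0xB6): reg=0x54
After byte 5 (0x61): reg=0x8B
After byte 6 (0x46): reg=0x6D
After byte 7 (0x6E): reg=0x09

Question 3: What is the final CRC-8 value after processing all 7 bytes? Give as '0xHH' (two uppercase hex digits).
After byte 1 (0xD1): reg=0x39
After byte 2 (0xEF): reg=0x2C
After byte 3 (0xA1): reg=0xAA
After byte 4 (0xB6): reg=0x54
After byte 5 (0x61): reg=0x8B
After byte 6 (0x46): reg=0x6D
After byte 7 (0x6E): reg=0x09

Answer: 0x09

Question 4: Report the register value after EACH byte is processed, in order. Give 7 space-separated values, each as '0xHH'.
0x39 0x2C 0xAA 0x54 0x8B 0x6D 0x09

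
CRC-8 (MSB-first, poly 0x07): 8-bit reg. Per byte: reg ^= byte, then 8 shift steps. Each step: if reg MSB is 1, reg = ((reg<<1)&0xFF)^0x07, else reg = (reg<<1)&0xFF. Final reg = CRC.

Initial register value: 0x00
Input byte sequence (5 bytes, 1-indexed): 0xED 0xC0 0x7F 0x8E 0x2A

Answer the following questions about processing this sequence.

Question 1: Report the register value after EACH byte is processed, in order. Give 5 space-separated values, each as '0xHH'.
0x8D 0xE4 0xC8 0xD5 0xF3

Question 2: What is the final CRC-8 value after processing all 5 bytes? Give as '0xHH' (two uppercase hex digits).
Answer: 0xF3

Derivation:
After byte 1 (0xED): reg=0x8D
After byte 2 (0xC0): reg=0xE4
After byte 3 (0x7F): reg=0xC8
After byte 4 (0x8E): reg=0xD5
After byte 5 (0x2A): reg=0xF3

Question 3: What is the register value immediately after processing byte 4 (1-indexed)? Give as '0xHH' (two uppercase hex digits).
Answer: 0xD5

Derivation:
After byte 1 (0xED): reg=0x8D
After byte 2 (0xC0): reg=0xE4
After byte 3 (0x7F): reg=0xC8
After byte 4 (0x8E): reg=0xD5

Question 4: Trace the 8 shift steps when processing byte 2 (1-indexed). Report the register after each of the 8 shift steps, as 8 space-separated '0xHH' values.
After byte 1 (0xED): reg=0x8D
Register before byte 2: 0x8D
After XOR with byte 0xC0: 0x4D

Answer: 0x9A 0x33 0x66 0xCC 0x9F 0x39 0x72 0xE4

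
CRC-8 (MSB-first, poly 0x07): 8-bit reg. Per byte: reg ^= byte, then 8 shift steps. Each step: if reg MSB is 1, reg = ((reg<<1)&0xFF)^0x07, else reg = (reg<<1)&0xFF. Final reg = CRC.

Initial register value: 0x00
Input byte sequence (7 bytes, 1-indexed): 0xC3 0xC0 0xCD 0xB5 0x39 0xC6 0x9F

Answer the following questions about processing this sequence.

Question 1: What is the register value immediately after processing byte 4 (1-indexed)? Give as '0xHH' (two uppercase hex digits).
After byte 1 (0xC3): reg=0x47
After byte 2 (0xC0): reg=0x9C
After byte 3 (0xCD): reg=0xB0
After byte 4 (0xB5): reg=0x1B

Answer: 0x1B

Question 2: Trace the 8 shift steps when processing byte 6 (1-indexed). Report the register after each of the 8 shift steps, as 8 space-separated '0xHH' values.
After byte 1 (0xC3): reg=0x47
After byte 2 (0xC0): reg=0x9C
After byte 3 (0xCD): reg=0xB0
After byte 4 (0xB5): reg=0x1B
After byte 5 (0x39): reg=0xEE
Register before byte 6: 0xEE
After XOR with byte 0xC6: 0x28

Answer: 0x50 0xA0 0x47 0x8E 0x1B 0x36 0x6C 0xD8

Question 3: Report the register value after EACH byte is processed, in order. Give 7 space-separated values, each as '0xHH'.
0x47 0x9C 0xB0 0x1B 0xEE 0xD8 0xD2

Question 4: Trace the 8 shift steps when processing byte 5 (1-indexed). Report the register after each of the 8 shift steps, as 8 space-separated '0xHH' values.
Answer: 0x44 0x88 0x17 0x2E 0x5C 0xB8 0x77 0xEE

Derivation:
After byte 1 (0xC3): reg=0x47
After byte 2 (0xC0): reg=0x9C
After byte 3 (0xCD): reg=0xB0
After byte 4 (0xB5): reg=0x1B
Register before byte 5: 0x1B
After XOR with byte 0x39: 0x22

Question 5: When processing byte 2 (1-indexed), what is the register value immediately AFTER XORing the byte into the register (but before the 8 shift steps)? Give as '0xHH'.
Register before byte 2: 0x47
Byte 2: 0xC0
0x47 XOR 0xC0 = 0x87

Answer: 0x87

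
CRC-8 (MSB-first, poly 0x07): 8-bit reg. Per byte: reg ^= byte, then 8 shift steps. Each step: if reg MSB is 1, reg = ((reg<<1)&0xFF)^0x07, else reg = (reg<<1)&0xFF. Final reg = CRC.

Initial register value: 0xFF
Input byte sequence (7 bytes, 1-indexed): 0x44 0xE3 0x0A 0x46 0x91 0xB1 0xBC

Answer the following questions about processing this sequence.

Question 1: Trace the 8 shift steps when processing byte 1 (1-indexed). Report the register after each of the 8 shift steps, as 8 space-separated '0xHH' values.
Answer: 0x71 0xE2 0xC3 0x81 0x05 0x0A 0x14 0x28

Derivation:
Register before byte 1: 0xFF
After XOR with byte 0x44: 0xBB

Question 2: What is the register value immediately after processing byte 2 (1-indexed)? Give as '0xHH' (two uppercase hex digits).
Answer: 0x7F

Derivation:
After byte 1 (0x44): reg=0x28
After byte 2 (0xE3): reg=0x7F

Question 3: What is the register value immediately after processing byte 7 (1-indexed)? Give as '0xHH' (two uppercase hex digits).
Answer: 0x39

Derivation:
After byte 1 (0x44): reg=0x28
After byte 2 (0xE3): reg=0x7F
After byte 3 (0x0A): reg=0x4C
After byte 4 (0x46): reg=0x36
After byte 5 (0x91): reg=0x7C
After byte 6 (0xB1): reg=0x6D
After byte 7 (0xBC): reg=0x39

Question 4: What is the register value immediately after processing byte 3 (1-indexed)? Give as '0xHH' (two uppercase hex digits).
Answer: 0x4C

Derivation:
After byte 1 (0x44): reg=0x28
After byte 2 (0xE3): reg=0x7F
After byte 3 (0x0A): reg=0x4C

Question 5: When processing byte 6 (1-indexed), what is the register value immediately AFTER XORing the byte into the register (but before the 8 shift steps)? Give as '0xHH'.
Register before byte 6: 0x7C
Byte 6: 0xB1
0x7C XOR 0xB1 = 0xCD

Answer: 0xCD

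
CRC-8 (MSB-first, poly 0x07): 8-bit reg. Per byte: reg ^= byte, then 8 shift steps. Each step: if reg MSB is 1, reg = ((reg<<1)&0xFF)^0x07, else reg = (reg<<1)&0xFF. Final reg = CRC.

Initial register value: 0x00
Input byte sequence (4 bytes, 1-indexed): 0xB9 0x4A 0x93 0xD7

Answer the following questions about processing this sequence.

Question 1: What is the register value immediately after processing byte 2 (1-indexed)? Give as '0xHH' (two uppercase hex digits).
After byte 1 (0xB9): reg=0x26
After byte 2 (0x4A): reg=0x03

Answer: 0x03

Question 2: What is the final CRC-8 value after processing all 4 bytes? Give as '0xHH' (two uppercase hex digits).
After byte 1 (0xB9): reg=0x26
After byte 2 (0x4A): reg=0x03
After byte 3 (0x93): reg=0xF9
After byte 4 (0xD7): reg=0xCA

Answer: 0xCA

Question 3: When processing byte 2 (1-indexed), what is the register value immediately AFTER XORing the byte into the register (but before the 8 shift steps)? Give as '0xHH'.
Register before byte 2: 0x26
Byte 2: 0x4A
0x26 XOR 0x4A = 0x6C

Answer: 0x6C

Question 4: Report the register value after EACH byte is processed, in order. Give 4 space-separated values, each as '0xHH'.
0x26 0x03 0xF9 0xCA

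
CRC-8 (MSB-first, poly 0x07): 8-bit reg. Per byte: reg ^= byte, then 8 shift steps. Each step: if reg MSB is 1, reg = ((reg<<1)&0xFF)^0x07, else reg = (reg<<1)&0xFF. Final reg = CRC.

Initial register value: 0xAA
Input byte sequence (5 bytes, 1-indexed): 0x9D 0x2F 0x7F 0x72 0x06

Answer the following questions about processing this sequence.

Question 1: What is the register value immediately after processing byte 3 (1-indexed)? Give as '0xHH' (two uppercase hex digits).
After byte 1 (0x9D): reg=0x85
After byte 2 (0x2F): reg=0x5F
After byte 3 (0x7F): reg=0xE0

Answer: 0xE0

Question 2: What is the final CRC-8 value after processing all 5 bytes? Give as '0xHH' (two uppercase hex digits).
After byte 1 (0x9D): reg=0x85
After byte 2 (0x2F): reg=0x5F
After byte 3 (0x7F): reg=0xE0
After byte 4 (0x72): reg=0xF7
After byte 5 (0x06): reg=0xD9

Answer: 0xD9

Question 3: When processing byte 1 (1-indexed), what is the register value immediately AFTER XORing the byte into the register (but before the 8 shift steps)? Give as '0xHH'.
Answer: 0x37

Derivation:
Register before byte 1: 0xAA
Byte 1: 0x9D
0xAA XOR 0x9D = 0x37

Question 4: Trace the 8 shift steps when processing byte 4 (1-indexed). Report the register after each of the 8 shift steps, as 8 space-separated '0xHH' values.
After byte 1 (0x9D): reg=0x85
After byte 2 (0x2F): reg=0x5F
After byte 3 (0x7F): reg=0xE0
Register before byte 4: 0xE0
After XOR with byte 0x72: 0x92

Answer: 0x23 0x46 0x8C 0x1F 0x3E 0x7C 0xF8 0xF7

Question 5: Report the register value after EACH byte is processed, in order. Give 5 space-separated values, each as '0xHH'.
0x85 0x5F 0xE0 0xF7 0xD9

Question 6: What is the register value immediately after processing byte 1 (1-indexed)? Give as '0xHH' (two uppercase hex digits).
Answer: 0x85

Derivation:
After byte 1 (0x9D): reg=0x85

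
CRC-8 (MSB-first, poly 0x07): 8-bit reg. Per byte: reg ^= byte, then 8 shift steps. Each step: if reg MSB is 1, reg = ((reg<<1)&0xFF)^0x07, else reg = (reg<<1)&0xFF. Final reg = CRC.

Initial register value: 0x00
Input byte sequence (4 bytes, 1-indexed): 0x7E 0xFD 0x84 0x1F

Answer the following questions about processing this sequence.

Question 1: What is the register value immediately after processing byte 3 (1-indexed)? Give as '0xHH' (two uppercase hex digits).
Answer: 0x23

Derivation:
After byte 1 (0x7E): reg=0x7D
After byte 2 (0xFD): reg=0x89
After byte 3 (0x84): reg=0x23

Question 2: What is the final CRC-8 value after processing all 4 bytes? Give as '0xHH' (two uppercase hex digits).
After byte 1 (0x7E): reg=0x7D
After byte 2 (0xFD): reg=0x89
After byte 3 (0x84): reg=0x23
After byte 4 (0x1F): reg=0xB4

Answer: 0xB4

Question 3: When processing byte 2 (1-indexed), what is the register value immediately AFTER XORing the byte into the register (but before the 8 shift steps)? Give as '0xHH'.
Answer: 0x80

Derivation:
Register before byte 2: 0x7D
Byte 2: 0xFD
0x7D XOR 0xFD = 0x80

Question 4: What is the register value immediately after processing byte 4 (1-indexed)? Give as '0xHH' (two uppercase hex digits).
Answer: 0xB4

Derivation:
After byte 1 (0x7E): reg=0x7D
After byte 2 (0xFD): reg=0x89
After byte 3 (0x84): reg=0x23
After byte 4 (0x1F): reg=0xB4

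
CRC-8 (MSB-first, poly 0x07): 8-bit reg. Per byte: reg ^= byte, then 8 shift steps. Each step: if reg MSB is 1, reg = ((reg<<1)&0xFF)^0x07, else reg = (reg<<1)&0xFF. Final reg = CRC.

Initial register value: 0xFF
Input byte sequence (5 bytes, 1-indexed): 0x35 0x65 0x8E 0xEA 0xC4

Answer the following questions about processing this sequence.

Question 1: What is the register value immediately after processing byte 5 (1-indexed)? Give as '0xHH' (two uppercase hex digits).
Answer: 0x2D

Derivation:
After byte 1 (0x35): reg=0x78
After byte 2 (0x65): reg=0x53
After byte 3 (0x8E): reg=0x1D
After byte 4 (0xEA): reg=0xCB
After byte 5 (0xC4): reg=0x2D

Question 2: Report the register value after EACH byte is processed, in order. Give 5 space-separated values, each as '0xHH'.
0x78 0x53 0x1D 0xCB 0x2D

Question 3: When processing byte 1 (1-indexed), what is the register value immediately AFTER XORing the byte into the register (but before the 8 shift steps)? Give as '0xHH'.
Register before byte 1: 0xFF
Byte 1: 0x35
0xFF XOR 0x35 = 0xCA

Answer: 0xCA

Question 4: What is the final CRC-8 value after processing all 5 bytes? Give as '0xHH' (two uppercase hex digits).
After byte 1 (0x35): reg=0x78
After byte 2 (0x65): reg=0x53
After byte 3 (0x8E): reg=0x1D
After byte 4 (0xEA): reg=0xCB
After byte 5 (0xC4): reg=0x2D

Answer: 0x2D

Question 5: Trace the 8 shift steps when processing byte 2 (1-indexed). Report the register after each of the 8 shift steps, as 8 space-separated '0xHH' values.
Answer: 0x3A 0x74 0xE8 0xD7 0xA9 0x55 0xAA 0x53

Derivation:
After byte 1 (0x35): reg=0x78
Register before byte 2: 0x78
After XOR with byte 0x65: 0x1D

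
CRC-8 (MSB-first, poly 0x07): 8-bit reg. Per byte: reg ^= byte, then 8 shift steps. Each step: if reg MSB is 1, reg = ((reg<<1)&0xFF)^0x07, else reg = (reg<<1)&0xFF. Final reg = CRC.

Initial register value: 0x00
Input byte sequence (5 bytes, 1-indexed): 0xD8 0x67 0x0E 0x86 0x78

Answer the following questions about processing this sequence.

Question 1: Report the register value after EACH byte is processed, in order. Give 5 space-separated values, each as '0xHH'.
0x06 0x20 0xCA 0xE3 0xC8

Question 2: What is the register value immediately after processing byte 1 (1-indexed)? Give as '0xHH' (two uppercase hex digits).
After byte 1 (0xD8): reg=0x06

Answer: 0x06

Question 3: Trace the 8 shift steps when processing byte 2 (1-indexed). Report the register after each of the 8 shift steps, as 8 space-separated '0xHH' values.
Answer: 0xC2 0x83 0x01 0x02 0x04 0x08 0x10 0x20

Derivation:
After byte 1 (0xD8): reg=0x06
Register before byte 2: 0x06
After XOR with byte 0x67: 0x61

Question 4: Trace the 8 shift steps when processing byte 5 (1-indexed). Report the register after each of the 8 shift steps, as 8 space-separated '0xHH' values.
After byte 1 (0xD8): reg=0x06
After byte 2 (0x67): reg=0x20
After byte 3 (0x0E): reg=0xCA
After byte 4 (0x86): reg=0xE3
Register before byte 5: 0xE3
After XOR with byte 0x78: 0x9B

Answer: 0x31 0x62 0xC4 0x8F 0x19 0x32 0x64 0xC8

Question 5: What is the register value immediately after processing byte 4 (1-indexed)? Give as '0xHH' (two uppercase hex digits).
After byte 1 (0xD8): reg=0x06
After byte 2 (0x67): reg=0x20
After byte 3 (0x0E): reg=0xCA
After byte 4 (0x86): reg=0xE3

Answer: 0xE3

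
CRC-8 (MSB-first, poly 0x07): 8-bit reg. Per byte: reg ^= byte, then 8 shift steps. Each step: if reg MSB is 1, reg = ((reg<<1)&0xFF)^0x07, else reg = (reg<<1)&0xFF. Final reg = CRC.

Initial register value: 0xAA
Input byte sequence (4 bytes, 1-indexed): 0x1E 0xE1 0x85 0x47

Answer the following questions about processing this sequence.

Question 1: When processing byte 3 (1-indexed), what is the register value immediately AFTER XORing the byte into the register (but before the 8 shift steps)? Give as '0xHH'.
Answer: 0x37

Derivation:
Register before byte 3: 0xB2
Byte 3: 0x85
0xB2 XOR 0x85 = 0x37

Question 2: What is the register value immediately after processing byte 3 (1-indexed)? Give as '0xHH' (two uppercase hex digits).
Answer: 0x85

Derivation:
After byte 1 (0x1E): reg=0x05
After byte 2 (0xE1): reg=0xB2
After byte 3 (0x85): reg=0x85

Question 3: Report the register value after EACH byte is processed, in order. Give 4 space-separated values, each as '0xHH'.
0x05 0xB2 0x85 0x40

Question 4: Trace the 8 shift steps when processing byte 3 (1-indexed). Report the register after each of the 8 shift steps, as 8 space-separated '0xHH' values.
Answer: 0x6E 0xDC 0xBF 0x79 0xF2 0xE3 0xC1 0x85

Derivation:
After byte 1 (0x1E): reg=0x05
After byte 2 (0xE1): reg=0xB2
Register before byte 3: 0xB2
After XOR with byte 0x85: 0x37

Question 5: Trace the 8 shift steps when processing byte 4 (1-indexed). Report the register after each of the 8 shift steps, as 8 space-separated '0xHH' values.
After byte 1 (0x1E): reg=0x05
After byte 2 (0xE1): reg=0xB2
After byte 3 (0x85): reg=0x85
Register before byte 4: 0x85
After XOR with byte 0x47: 0xC2

Answer: 0x83 0x01 0x02 0x04 0x08 0x10 0x20 0x40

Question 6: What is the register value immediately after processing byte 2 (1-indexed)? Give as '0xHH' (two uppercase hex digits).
Answer: 0xB2

Derivation:
After byte 1 (0x1E): reg=0x05
After byte 2 (0xE1): reg=0xB2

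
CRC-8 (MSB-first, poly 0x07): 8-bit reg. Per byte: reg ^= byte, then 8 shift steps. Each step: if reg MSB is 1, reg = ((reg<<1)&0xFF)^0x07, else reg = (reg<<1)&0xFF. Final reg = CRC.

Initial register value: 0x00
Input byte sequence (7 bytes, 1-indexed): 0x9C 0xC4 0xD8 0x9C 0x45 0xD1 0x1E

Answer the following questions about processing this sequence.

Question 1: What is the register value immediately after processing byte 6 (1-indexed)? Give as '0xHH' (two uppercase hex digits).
After byte 1 (0x9C): reg=0xDD
After byte 2 (0xC4): reg=0x4F
After byte 3 (0xD8): reg=0xEC
After byte 4 (0x9C): reg=0x57
After byte 5 (0x45): reg=0x7E
After byte 6 (0xD1): reg=0x44

Answer: 0x44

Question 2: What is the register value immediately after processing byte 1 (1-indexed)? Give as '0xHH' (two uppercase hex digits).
After byte 1 (0x9C): reg=0xDD

Answer: 0xDD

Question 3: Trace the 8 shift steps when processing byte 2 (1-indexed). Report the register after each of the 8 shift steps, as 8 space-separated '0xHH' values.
After byte 1 (0x9C): reg=0xDD
Register before byte 2: 0xDD
After XOR with byte 0xC4: 0x19

Answer: 0x32 0x64 0xC8 0x97 0x29 0x52 0xA4 0x4F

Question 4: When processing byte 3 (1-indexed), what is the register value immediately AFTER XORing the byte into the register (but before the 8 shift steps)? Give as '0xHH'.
Answer: 0x97

Derivation:
Register before byte 3: 0x4F
Byte 3: 0xD8
0x4F XOR 0xD8 = 0x97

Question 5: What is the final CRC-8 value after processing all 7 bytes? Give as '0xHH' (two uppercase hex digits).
After byte 1 (0x9C): reg=0xDD
After byte 2 (0xC4): reg=0x4F
After byte 3 (0xD8): reg=0xEC
After byte 4 (0x9C): reg=0x57
After byte 5 (0x45): reg=0x7E
After byte 6 (0xD1): reg=0x44
After byte 7 (0x1E): reg=0x81

Answer: 0x81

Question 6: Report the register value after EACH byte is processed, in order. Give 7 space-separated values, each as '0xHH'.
0xDD 0x4F 0xEC 0x57 0x7E 0x44 0x81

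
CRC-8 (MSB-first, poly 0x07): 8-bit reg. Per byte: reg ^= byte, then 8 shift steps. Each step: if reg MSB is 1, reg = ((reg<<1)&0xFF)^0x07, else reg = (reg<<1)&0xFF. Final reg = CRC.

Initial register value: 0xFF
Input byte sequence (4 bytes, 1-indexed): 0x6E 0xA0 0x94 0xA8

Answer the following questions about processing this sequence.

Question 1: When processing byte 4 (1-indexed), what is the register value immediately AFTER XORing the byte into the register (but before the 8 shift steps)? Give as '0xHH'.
Register before byte 4: 0x3F
Byte 4: 0xA8
0x3F XOR 0xA8 = 0x97

Answer: 0x97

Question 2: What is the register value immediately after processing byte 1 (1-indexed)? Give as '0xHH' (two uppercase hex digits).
After byte 1 (0x6E): reg=0xFE

Answer: 0xFE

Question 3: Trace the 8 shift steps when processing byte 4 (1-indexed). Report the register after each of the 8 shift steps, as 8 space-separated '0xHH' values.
After byte 1 (0x6E): reg=0xFE
After byte 2 (0xA0): reg=0x9D
After byte 3 (0x94): reg=0x3F
Register before byte 4: 0x3F
After XOR with byte 0xA8: 0x97

Answer: 0x29 0x52 0xA4 0x4F 0x9E 0x3B 0x76 0xEC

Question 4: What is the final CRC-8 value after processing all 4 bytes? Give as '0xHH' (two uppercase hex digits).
Answer: 0xEC

Derivation:
After byte 1 (0x6E): reg=0xFE
After byte 2 (0xA0): reg=0x9D
After byte 3 (0x94): reg=0x3F
After byte 4 (0xA8): reg=0xEC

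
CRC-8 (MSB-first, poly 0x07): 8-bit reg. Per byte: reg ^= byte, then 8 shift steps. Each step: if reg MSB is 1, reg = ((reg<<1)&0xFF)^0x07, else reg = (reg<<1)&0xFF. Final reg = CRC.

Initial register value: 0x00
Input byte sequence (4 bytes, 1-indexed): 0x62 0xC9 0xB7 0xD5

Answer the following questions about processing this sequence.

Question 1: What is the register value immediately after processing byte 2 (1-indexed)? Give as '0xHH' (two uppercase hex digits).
Answer: 0xAE

Derivation:
After byte 1 (0x62): reg=0x29
After byte 2 (0xC9): reg=0xAE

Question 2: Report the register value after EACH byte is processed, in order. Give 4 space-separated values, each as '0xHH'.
0x29 0xAE 0x4F 0xCF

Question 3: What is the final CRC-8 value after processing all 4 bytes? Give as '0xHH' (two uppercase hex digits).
After byte 1 (0x62): reg=0x29
After byte 2 (0xC9): reg=0xAE
After byte 3 (0xB7): reg=0x4F
After byte 4 (0xD5): reg=0xCF

Answer: 0xCF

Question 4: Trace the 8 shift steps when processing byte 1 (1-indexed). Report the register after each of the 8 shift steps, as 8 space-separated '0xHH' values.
Register before byte 1: 0x00
After XOR with byte 0x62: 0x62

Answer: 0xC4 0x8F 0x19 0x32 0x64 0xC8 0x97 0x29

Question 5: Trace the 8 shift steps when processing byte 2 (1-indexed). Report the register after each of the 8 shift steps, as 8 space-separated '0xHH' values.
After byte 1 (0x62): reg=0x29
Register before byte 2: 0x29
After XOR with byte 0xC9: 0xE0

Answer: 0xC7 0x89 0x15 0x2A 0x54 0xA8 0x57 0xAE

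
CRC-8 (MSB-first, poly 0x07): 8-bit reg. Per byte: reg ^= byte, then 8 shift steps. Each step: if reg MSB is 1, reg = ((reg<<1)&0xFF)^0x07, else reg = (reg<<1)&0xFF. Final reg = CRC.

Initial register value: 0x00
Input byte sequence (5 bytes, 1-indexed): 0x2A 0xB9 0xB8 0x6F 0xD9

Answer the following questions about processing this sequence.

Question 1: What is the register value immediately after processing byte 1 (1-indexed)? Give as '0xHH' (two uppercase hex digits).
Answer: 0xD6

Derivation:
After byte 1 (0x2A): reg=0xD6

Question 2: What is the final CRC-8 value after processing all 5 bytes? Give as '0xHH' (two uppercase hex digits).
Answer: 0x0B

Derivation:
After byte 1 (0x2A): reg=0xD6
After byte 2 (0xB9): reg=0x0A
After byte 3 (0xB8): reg=0x17
After byte 4 (0x6F): reg=0x6F
After byte 5 (0xD9): reg=0x0B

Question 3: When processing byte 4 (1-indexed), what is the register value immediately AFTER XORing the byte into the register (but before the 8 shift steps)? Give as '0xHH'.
Answer: 0x78

Derivation:
Register before byte 4: 0x17
Byte 4: 0x6F
0x17 XOR 0x6F = 0x78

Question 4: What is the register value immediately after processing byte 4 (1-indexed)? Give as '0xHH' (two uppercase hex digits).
Answer: 0x6F

Derivation:
After byte 1 (0x2A): reg=0xD6
After byte 2 (0xB9): reg=0x0A
After byte 3 (0xB8): reg=0x17
After byte 4 (0x6F): reg=0x6F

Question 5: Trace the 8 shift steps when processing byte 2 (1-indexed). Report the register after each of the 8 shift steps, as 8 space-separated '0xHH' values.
After byte 1 (0x2A): reg=0xD6
Register before byte 2: 0xD6
After XOR with byte 0xB9: 0x6F

Answer: 0xDE 0xBB 0x71 0xE2 0xC3 0x81 0x05 0x0A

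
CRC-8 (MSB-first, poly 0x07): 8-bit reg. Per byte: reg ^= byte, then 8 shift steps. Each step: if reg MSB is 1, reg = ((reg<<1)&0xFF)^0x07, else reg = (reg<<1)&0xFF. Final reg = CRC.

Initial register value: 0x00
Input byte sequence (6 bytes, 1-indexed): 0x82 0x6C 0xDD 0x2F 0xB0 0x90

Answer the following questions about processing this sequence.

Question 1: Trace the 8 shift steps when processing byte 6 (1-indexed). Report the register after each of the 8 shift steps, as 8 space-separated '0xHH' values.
After byte 1 (0x82): reg=0x87
After byte 2 (0x6C): reg=0x9F
After byte 3 (0xDD): reg=0xC9
After byte 4 (0x2F): reg=0xBC
After byte 5 (0xB0): reg=0x24
Register before byte 6: 0x24
After XOR with byte 0x90: 0xB4

Answer: 0x6F 0xDE 0xBB 0x71 0xE2 0xC3 0x81 0x05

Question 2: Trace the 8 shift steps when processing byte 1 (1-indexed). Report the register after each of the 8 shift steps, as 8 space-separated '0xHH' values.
Register before byte 1: 0x00
After XOR with byte 0x82: 0x82

Answer: 0x03 0x06 0x0C 0x18 0x30 0x60 0xC0 0x87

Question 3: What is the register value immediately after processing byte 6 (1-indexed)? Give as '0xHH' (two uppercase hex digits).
After byte 1 (0x82): reg=0x87
After byte 2 (0x6C): reg=0x9F
After byte 3 (0xDD): reg=0xC9
After byte 4 (0x2F): reg=0xBC
After byte 5 (0xB0): reg=0x24
After byte 6 (0x90): reg=0x05

Answer: 0x05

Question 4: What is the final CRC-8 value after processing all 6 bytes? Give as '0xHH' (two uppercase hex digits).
Answer: 0x05

Derivation:
After byte 1 (0x82): reg=0x87
After byte 2 (0x6C): reg=0x9F
After byte 3 (0xDD): reg=0xC9
After byte 4 (0x2F): reg=0xBC
After byte 5 (0xB0): reg=0x24
After byte 6 (0x90): reg=0x05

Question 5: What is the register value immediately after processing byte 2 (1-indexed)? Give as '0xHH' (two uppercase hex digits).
Answer: 0x9F

Derivation:
After byte 1 (0x82): reg=0x87
After byte 2 (0x6C): reg=0x9F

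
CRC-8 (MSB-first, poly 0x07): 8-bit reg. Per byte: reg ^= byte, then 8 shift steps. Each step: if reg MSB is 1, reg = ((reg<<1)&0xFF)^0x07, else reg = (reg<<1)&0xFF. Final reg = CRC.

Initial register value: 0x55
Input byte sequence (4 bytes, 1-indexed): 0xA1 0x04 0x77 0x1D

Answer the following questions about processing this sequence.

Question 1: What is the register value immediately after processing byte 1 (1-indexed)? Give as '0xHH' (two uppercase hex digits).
After byte 1 (0xA1): reg=0xC2

Answer: 0xC2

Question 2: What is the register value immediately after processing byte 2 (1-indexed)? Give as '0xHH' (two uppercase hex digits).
Answer: 0x5C

Derivation:
After byte 1 (0xA1): reg=0xC2
After byte 2 (0x04): reg=0x5C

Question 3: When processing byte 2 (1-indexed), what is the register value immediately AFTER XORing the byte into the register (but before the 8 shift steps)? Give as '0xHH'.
Answer: 0xC6

Derivation:
Register before byte 2: 0xC2
Byte 2: 0x04
0xC2 XOR 0x04 = 0xC6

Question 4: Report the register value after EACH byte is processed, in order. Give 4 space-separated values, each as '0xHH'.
0xC2 0x5C 0xD1 0x6A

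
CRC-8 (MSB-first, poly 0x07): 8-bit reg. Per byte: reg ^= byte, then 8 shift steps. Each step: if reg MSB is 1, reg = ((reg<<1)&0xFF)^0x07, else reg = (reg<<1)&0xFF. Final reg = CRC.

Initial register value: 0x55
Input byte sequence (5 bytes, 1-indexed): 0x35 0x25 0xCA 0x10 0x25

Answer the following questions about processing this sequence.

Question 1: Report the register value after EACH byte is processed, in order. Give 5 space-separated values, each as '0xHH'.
0x27 0x0E 0x52 0xC9 0x8A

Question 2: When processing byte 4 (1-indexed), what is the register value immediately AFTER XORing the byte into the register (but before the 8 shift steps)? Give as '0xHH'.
Answer: 0x42

Derivation:
Register before byte 4: 0x52
Byte 4: 0x10
0x52 XOR 0x10 = 0x42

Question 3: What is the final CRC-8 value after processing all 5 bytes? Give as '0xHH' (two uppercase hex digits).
Answer: 0x8A

Derivation:
After byte 1 (0x35): reg=0x27
After byte 2 (0x25): reg=0x0E
After byte 3 (0xCA): reg=0x52
After byte 4 (0x10): reg=0xC9
After byte 5 (0x25): reg=0x8A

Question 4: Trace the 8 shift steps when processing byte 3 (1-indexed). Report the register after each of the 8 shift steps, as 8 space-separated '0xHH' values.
After byte 1 (0x35): reg=0x27
After byte 2 (0x25): reg=0x0E
Register before byte 3: 0x0E
After XOR with byte 0xCA: 0xC4

Answer: 0x8F 0x19 0x32 0x64 0xC8 0x97 0x29 0x52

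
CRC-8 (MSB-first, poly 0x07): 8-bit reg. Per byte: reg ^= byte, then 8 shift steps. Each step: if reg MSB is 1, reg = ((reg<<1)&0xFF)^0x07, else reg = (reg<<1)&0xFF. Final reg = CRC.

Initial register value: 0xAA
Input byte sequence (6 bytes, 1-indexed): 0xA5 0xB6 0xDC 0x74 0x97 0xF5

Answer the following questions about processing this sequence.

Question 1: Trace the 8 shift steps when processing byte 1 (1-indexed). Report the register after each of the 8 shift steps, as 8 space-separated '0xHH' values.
Register before byte 1: 0xAA
After XOR with byte 0xA5: 0x0F

Answer: 0x1E 0x3C 0x78 0xF0 0xE7 0xC9 0x95 0x2D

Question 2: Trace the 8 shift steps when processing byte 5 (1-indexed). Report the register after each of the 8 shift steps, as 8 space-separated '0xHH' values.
Answer: 0xB9 0x75 0xEA 0xD3 0xA1 0x45 0x8A 0x13

Derivation:
After byte 1 (0xA5): reg=0x2D
After byte 2 (0xB6): reg=0xC8
After byte 3 (0xDC): reg=0x6C
After byte 4 (0x74): reg=0x48
Register before byte 5: 0x48
After XOR with byte 0x97: 0xDF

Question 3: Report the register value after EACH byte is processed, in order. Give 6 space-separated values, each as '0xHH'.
0x2D 0xC8 0x6C 0x48 0x13 0xBC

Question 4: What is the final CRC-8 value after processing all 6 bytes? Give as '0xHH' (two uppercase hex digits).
After byte 1 (0xA5): reg=0x2D
After byte 2 (0xB6): reg=0xC8
After byte 3 (0xDC): reg=0x6C
After byte 4 (0x74): reg=0x48
After byte 5 (0x97): reg=0x13
After byte 6 (0xF5): reg=0xBC

Answer: 0xBC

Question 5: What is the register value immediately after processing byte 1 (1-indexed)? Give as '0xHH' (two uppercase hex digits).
Answer: 0x2D

Derivation:
After byte 1 (0xA5): reg=0x2D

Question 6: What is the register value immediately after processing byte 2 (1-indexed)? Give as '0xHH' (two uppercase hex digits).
Answer: 0xC8

Derivation:
After byte 1 (0xA5): reg=0x2D
After byte 2 (0xB6): reg=0xC8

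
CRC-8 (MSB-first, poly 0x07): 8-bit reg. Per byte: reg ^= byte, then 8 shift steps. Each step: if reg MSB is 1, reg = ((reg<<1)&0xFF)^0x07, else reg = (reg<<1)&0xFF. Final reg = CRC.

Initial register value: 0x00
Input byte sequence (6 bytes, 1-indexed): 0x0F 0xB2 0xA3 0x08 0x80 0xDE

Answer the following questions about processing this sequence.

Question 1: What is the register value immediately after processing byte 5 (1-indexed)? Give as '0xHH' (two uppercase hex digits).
Answer: 0x50

Derivation:
After byte 1 (0x0F): reg=0x2D
After byte 2 (0xB2): reg=0xD4
After byte 3 (0xA3): reg=0x42
After byte 4 (0x08): reg=0xF1
After byte 5 (0x80): reg=0x50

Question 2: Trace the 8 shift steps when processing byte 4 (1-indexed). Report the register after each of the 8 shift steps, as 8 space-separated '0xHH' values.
Answer: 0x94 0x2F 0x5E 0xBC 0x7F 0xFE 0xFB 0xF1

Derivation:
After byte 1 (0x0F): reg=0x2D
After byte 2 (0xB2): reg=0xD4
After byte 3 (0xA3): reg=0x42
Register before byte 4: 0x42
After XOR with byte 0x08: 0x4A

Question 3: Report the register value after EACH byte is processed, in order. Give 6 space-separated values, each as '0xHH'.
0x2D 0xD4 0x42 0xF1 0x50 0xA3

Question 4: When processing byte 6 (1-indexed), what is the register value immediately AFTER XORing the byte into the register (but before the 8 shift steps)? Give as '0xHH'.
Answer: 0x8E

Derivation:
Register before byte 6: 0x50
Byte 6: 0xDE
0x50 XOR 0xDE = 0x8E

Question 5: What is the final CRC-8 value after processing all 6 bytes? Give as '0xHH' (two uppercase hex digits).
After byte 1 (0x0F): reg=0x2D
After byte 2 (0xB2): reg=0xD4
After byte 3 (0xA3): reg=0x42
After byte 4 (0x08): reg=0xF1
After byte 5 (0x80): reg=0x50
After byte 6 (0xDE): reg=0xA3

Answer: 0xA3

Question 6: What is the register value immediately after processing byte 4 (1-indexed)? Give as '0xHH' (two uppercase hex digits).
Answer: 0xF1

Derivation:
After byte 1 (0x0F): reg=0x2D
After byte 2 (0xB2): reg=0xD4
After byte 3 (0xA3): reg=0x42
After byte 4 (0x08): reg=0xF1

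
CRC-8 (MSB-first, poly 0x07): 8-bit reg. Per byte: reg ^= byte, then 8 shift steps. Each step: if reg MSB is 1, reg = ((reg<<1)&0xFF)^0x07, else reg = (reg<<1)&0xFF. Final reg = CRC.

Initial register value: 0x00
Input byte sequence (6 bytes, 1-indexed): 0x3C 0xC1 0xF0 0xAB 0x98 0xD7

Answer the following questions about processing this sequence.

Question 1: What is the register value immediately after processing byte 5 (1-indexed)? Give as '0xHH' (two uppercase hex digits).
After byte 1 (0x3C): reg=0xB4
After byte 2 (0xC1): reg=0x4C
After byte 3 (0xF0): reg=0x3D
After byte 4 (0xAB): reg=0xEB
After byte 5 (0x98): reg=0x5E

Answer: 0x5E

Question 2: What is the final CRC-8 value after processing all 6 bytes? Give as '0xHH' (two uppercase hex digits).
Answer: 0xB6

Derivation:
After byte 1 (0x3C): reg=0xB4
After byte 2 (0xC1): reg=0x4C
After byte 3 (0xF0): reg=0x3D
After byte 4 (0xAB): reg=0xEB
After byte 5 (0x98): reg=0x5E
After byte 6 (0xD7): reg=0xB6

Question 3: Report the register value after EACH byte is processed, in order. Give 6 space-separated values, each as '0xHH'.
0xB4 0x4C 0x3D 0xEB 0x5E 0xB6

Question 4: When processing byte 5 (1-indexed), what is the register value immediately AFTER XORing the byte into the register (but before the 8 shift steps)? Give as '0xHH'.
Answer: 0x73

Derivation:
Register before byte 5: 0xEB
Byte 5: 0x98
0xEB XOR 0x98 = 0x73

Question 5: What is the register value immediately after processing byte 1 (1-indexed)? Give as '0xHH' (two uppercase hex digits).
Answer: 0xB4

Derivation:
After byte 1 (0x3C): reg=0xB4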